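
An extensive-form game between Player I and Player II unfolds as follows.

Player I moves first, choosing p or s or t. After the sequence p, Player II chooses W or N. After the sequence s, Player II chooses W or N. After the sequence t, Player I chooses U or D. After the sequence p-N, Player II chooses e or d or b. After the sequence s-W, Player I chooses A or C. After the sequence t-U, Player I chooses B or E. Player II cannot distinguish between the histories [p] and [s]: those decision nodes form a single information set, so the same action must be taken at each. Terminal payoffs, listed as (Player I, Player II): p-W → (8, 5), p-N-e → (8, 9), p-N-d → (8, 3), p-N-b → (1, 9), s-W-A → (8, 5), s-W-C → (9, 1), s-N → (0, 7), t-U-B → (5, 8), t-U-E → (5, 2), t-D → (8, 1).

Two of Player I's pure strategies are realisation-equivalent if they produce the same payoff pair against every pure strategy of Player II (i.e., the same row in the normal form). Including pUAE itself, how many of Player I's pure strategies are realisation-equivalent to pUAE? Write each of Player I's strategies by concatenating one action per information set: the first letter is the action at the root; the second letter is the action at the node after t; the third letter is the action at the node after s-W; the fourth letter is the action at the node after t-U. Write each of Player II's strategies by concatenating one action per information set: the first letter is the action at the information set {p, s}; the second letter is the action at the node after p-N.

8

Row for pUAE (columns We, Wd, Wb, Ne, Nd, Nb): (8,5) (8,5) (8,5) (8,9) (8,3) (1,9).
Under pUAE, Player I's choice at the node after t and at the node after s-W and at the node after t-U can never be reached regardless of what Player II does, so varying those choices leaves every outcome unchanged.
Holding the reachable choices fixed and varying the unreachable ones freely already gives 2 × 2 × 2 = 8 equivalent strategies.
No other strategy reproduces this row, so those 8 are the full class: pUAB, pUAE, pUCB, pUCE, pDAB, pDAE, pDCB, pDCE.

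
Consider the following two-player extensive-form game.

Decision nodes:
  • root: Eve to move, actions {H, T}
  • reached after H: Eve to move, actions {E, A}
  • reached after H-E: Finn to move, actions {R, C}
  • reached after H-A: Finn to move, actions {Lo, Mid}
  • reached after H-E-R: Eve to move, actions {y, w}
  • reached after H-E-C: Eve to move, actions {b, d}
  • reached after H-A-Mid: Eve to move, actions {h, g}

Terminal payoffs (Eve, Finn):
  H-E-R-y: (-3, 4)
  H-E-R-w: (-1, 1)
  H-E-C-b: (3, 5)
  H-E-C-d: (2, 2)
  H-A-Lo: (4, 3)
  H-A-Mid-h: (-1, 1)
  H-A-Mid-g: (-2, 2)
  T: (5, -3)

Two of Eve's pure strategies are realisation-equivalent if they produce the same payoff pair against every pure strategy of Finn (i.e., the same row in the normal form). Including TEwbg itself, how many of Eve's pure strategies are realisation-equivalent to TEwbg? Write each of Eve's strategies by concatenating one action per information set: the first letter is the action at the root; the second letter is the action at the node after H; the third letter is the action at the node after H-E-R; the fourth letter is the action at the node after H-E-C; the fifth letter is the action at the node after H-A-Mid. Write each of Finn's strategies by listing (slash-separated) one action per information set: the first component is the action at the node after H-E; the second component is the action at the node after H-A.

Row for TEwbg (columns R/Lo, R/Mid, C/Lo, C/Mid): (5,-3) (5,-3) (5,-3) (5,-3).
Under TEwbg, Eve's choice at the node after H and at the node after H-E-R and at the node after H-E-C and at the node after H-A-Mid can never be reached regardless of what Finn does, so varying those choices leaves every outcome unchanged.
Holding the reachable choices fixed and varying the unreachable ones freely already gives 2 × 2 × 2 × 2 = 16 equivalent strategies.
No other strategy reproduces this row, so those 16 are the full class: TEybh, TEybg, TEydh, TEydg, TEwbh, TEwbg, TEwdh, TEwdg, TAybh, TAybg, TAydh, TAydg, TAwbh, TAwbg, TAwdh, TAwdg.

16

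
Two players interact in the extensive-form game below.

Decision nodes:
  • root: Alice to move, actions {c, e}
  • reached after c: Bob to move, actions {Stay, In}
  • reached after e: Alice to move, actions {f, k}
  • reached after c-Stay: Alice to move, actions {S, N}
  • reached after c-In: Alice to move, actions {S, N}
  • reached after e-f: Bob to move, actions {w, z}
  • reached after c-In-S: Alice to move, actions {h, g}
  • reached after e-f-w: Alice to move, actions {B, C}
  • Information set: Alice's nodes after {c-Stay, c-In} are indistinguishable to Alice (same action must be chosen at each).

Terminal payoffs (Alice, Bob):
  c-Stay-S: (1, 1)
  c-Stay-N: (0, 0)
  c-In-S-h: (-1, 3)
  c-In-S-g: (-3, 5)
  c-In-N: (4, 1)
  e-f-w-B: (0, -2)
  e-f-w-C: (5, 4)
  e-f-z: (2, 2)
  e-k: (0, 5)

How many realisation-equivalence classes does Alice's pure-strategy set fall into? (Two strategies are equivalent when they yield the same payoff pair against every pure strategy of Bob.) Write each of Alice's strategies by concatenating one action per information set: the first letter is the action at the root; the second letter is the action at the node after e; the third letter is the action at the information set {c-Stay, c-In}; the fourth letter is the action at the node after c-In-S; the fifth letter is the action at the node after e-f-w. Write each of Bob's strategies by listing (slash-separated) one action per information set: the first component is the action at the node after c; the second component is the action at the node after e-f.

6

Alice has 32 pure strategies: cfShB, cfShC, cfSgB, cfSgC, cfNhB, cfNhC, cfNgB, cfNgC, ckShB, ckShC, ckSgB, ckSgC, ckNhB, ckNhC, ckNgB, ckNgC, efShB, efShC, efSgB, efSgC, efNhB, efNhC, efNgB, efNgC, ekShB, ekShC, ekSgB, ekSgC, ekNhB, ekNhC, ekNgB, ekNgC. Columns: Stay/w, Stay/z, In/w, In/z.
{cfShB, cfShC, ckShB, ckShC} → row (1,1) (1,1) (-1,3) (-1,3)
{cfSgB, cfSgC, ckSgB, ckSgC} → row (1,1) (1,1) (-3,5) (-3,5)
{cfNhB, cfNhC, cfNgB, cfNgC, ckNhB, ckNhC, ckNgB, ckNgC} → row (0,0) (0,0) (4,1) (4,1)
{efShB, efSgB, efNhB, efNgB} → row (0,-2) (2,2) (0,-2) (2,2)
{efShC, efSgC, efNhC, efNgC} → row (5,4) (2,2) (5,4) (2,2)
{ekShB, ekShC, ekSgB, ekSgC, ekNhB, ekNhC, ekNgB, ekNgC} → row (0,5) (0,5) (0,5) (0,5)
That's 6 distinct rows out of 32 strategies.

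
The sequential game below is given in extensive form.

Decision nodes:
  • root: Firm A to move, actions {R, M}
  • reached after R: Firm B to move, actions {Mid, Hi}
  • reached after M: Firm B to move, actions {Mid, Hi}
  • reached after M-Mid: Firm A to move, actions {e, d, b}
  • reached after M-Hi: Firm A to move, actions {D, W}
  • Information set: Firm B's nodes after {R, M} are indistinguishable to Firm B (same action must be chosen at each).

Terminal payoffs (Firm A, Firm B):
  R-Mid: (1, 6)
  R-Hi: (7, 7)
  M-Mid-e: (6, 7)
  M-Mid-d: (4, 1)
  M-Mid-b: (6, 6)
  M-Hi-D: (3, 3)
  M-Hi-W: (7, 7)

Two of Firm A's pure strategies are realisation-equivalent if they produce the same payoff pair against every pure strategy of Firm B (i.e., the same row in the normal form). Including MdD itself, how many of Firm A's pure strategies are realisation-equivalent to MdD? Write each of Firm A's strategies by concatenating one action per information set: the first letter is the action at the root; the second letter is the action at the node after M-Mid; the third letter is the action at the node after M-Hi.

1

Row for MdD (columns Mid, Hi): (4,1) (3,3).
Every one of Firm A's information sets is on the play path for some reply by Firm B when Firm A follows MdD.
Changing the action at any of them therefore changes at least one column, so only MdD itself gives this row.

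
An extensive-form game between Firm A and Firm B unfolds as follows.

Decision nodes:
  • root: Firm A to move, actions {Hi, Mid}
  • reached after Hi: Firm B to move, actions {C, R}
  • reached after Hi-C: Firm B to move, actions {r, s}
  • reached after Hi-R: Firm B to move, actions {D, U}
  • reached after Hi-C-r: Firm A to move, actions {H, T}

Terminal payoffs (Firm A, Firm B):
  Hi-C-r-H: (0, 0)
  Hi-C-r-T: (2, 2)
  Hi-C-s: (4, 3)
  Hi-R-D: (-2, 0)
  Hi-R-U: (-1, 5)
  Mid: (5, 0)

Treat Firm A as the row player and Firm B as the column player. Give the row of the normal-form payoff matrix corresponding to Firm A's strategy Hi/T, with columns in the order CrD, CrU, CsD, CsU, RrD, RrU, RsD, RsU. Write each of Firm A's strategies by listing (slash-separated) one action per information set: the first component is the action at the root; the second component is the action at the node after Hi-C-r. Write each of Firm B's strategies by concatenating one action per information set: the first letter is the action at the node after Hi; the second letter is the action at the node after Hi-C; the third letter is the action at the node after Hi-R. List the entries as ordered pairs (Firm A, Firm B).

vs CrD: Firm A plays Hi → Firm B plays C at [Hi] → Firm B plays r at [Hi-C] → Firm A plays T at [Hi-C-r] → (2, 2)
vs CrU: Firm A plays Hi → Firm B plays C at [Hi] → Firm B plays r at [Hi-C] → Firm A plays T at [Hi-C-r] → (2, 2)
vs CsD: Firm A plays Hi → Firm B plays C at [Hi] → Firm B plays s at [Hi-C] → (4, 3)
vs CsU: Firm A plays Hi → Firm B plays C at [Hi] → Firm B plays s at [Hi-C] → (4, 3)
vs RrD: Firm A plays Hi → Firm B plays R at [Hi] → Firm B plays D at [Hi-R] → (-2, 0)
vs RrU: Firm A plays Hi → Firm B plays R at [Hi] → Firm B plays U at [Hi-R] → (-1, 5)
vs RsD: Firm A plays Hi → Firm B plays R at [Hi] → Firm B plays D at [Hi-R] → (-2, 0)
vs RsU: Firm A plays Hi → Firm B plays R at [Hi] → Firm B plays U at [Hi-R] → (-1, 5)

(2,2) (2,2) (4,3) (4,3) (-2,0) (-1,5) (-2,0) (-1,5)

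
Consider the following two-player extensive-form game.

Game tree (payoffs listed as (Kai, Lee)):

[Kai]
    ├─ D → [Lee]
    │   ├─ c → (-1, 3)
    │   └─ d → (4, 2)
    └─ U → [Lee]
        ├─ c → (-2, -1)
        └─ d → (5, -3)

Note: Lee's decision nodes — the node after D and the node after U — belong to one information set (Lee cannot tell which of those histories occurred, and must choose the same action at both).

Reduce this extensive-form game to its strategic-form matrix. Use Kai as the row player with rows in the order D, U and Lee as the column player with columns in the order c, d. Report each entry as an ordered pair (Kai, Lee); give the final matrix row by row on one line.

Row D: c→(-1,3), d→(4,2)
Row U: c→(-2,-1), d→(5,-3)

D: (-1,3) (4,2) | U: (-2,-1) (5,-3)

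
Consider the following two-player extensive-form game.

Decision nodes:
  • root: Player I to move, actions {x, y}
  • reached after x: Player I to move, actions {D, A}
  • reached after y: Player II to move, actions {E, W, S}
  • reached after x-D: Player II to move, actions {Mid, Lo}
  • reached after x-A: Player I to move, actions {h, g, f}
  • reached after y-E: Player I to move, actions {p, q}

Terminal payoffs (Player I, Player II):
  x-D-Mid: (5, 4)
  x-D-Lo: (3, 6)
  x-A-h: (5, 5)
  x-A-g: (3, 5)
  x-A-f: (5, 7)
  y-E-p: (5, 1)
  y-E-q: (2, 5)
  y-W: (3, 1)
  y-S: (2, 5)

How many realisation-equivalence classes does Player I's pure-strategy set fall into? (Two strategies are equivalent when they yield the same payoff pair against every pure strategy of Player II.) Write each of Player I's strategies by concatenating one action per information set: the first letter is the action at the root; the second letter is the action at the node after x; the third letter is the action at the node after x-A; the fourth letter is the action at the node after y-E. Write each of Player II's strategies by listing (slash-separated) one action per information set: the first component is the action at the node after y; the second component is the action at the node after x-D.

6

Player I has 24 pure strategies: xDhp, xDhq, xDgp, xDgq, xDfp, xDfq, xAhp, xAhq, xAgp, xAgq, xAfp, xAfq, yDhp, yDhq, yDgp, yDgq, yDfp, yDfq, yAhp, yAhq, yAgp, yAgq, yAfp, yAfq. Columns: E/Mid, E/Lo, W/Mid, W/Lo, S/Mid, S/Lo.
{xDhp, xDhq, xDgp, xDgq, xDfp, xDfq} → row (5,4) (3,6) (5,4) (3,6) (5,4) (3,6)
{xAhp, xAhq} → row (5,5) (5,5) (5,5) (5,5) (5,5) (5,5)
{xAgp, xAgq} → row (3,5) (3,5) (3,5) (3,5) (3,5) (3,5)
{xAfp, xAfq} → row (5,7) (5,7) (5,7) (5,7) (5,7) (5,7)
{yDhp, yDgp, yDfp, yAhp, yAgp, yAfp} → row (5,1) (5,1) (3,1) (3,1) (2,5) (2,5)
{yDhq, yDgq, yDfq, yAhq, yAgq, yAfq} → row (2,5) (2,5) (3,1) (3,1) (2,5) (2,5)
That's 6 distinct rows out of 24 strategies.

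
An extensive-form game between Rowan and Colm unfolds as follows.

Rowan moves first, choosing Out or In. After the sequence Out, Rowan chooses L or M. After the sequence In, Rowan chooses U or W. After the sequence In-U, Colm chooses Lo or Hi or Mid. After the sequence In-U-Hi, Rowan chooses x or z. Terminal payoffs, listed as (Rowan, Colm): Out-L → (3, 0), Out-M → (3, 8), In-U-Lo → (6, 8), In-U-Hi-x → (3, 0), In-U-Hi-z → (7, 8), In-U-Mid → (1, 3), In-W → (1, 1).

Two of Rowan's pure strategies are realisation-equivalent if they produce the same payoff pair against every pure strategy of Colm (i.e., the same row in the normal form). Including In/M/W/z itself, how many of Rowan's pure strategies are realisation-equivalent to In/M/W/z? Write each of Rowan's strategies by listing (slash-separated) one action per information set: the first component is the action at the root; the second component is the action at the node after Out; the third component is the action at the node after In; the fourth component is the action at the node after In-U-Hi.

Row for In/M/W/z (columns Lo, Hi, Mid): (1,1) (1,1) (1,1).
Under In/M/W/z, Rowan's choice at the node after Out and at the node after In-U-Hi can never be reached regardless of what Colm does, so varying those choices leaves every outcome unchanged.
Holding the reachable choices fixed and varying the unreachable ones freely already gives 2 × 2 = 4 equivalent strategies.
No other strategy reproduces this row, so those 4 are the full class: In/L/W/x, In/L/W/z, In/M/W/x, In/M/W/z.

4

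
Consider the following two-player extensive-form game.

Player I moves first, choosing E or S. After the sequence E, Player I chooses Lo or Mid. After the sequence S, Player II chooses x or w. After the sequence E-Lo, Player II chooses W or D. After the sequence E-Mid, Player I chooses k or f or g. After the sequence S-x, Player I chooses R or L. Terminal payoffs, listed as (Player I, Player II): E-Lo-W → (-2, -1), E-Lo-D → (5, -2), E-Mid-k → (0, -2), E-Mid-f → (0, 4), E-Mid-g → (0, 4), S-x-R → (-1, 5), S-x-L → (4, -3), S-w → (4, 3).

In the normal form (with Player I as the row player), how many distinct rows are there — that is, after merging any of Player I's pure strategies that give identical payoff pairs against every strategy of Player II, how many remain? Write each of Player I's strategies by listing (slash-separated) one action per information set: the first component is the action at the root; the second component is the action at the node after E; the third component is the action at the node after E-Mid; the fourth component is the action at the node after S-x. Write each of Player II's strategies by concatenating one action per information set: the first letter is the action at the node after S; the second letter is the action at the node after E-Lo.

5

Player I has 24 pure strategies: E/Lo/k/R, E/Lo/k/L, E/Lo/f/R, E/Lo/f/L, E/Lo/g/R, E/Lo/g/L, E/Mid/k/R, E/Mid/k/L, E/Mid/f/R, E/Mid/f/L, E/Mid/g/R, E/Mid/g/L, S/Lo/k/R, S/Lo/k/L, S/Lo/f/R, S/Lo/f/L, S/Lo/g/R, S/Lo/g/L, S/Mid/k/R, S/Mid/k/L, S/Mid/f/R, S/Mid/f/L, S/Mid/g/R, S/Mid/g/L. Columns: xW, xD, wW, wD.
{E/Lo/k/R, E/Lo/k/L, E/Lo/f/R, E/Lo/f/L, E/Lo/g/R, E/Lo/g/L} → row (-2,-1) (5,-2) (-2,-1) (5,-2)
{E/Mid/k/R, E/Mid/k/L} → row (0,-2) (0,-2) (0,-2) (0,-2)
{E/Mid/f/R, E/Mid/f/L, E/Mid/g/R, E/Mid/g/L} → row (0,4) (0,4) (0,4) (0,4)
{S/Lo/k/R, S/Lo/f/R, S/Lo/g/R, S/Mid/k/R, S/Mid/f/R, S/Mid/g/R} → row (-1,5) (-1,5) (4,3) (4,3)
{S/Lo/k/L, S/Lo/f/L, S/Lo/g/L, S/Mid/k/L, S/Mid/f/L, S/Mid/g/L} → row (4,-3) (4,-3) (4,3) (4,3)
That's 5 distinct rows out of 24 strategies.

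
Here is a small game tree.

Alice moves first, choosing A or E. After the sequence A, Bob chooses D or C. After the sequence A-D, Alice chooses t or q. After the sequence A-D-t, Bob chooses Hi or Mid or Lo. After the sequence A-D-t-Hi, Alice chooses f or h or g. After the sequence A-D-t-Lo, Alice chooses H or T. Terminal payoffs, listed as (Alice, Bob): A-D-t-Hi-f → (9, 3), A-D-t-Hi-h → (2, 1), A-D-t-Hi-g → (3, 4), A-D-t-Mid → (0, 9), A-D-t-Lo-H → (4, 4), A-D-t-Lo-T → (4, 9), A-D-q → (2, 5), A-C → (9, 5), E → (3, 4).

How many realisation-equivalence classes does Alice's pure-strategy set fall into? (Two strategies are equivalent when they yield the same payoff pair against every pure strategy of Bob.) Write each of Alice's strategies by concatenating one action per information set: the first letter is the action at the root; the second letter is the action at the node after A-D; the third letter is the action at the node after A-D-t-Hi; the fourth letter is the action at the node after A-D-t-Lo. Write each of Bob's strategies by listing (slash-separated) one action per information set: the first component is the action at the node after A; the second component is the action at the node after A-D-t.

8

Alice has 24 pure strategies: AtfH, AtfT, AthH, AthT, AtgH, AtgT, AqfH, AqfT, AqhH, AqhT, AqgH, AqgT, EtfH, EtfT, EthH, EthT, EtgH, EtgT, EqfH, EqfT, EqhH, EqhT, EqgH, EqgT. Columns: D/Hi, D/Mid, D/Lo, C/Hi, C/Mid, C/Lo.
{AtfH} → row (9,3) (0,9) (4,4) (9,5) (9,5) (9,5)
{AtfT} → row (9,3) (0,9) (4,9) (9,5) (9,5) (9,5)
{AthH} → row (2,1) (0,9) (4,4) (9,5) (9,5) (9,5)
{AthT} → row (2,1) (0,9) (4,9) (9,5) (9,5) (9,5)
{AtgH} → row (3,4) (0,9) (4,4) (9,5) (9,5) (9,5)
{AtgT} → row (3,4) (0,9) (4,9) (9,5) (9,5) (9,5)
{AqfH, AqfT, AqhH, AqhT, AqgH, AqgT} → row (2,5) (2,5) (2,5) (9,5) (9,5) (9,5)
{EtfH, EtfT, EthH, EthT, EtgH, EtgT, EqfH, EqfT, EqhH, EqhT, EqgH, EqgT} → row (3,4) (3,4) (3,4) (3,4) (3,4) (3,4)
That's 8 distinct rows out of 24 strategies.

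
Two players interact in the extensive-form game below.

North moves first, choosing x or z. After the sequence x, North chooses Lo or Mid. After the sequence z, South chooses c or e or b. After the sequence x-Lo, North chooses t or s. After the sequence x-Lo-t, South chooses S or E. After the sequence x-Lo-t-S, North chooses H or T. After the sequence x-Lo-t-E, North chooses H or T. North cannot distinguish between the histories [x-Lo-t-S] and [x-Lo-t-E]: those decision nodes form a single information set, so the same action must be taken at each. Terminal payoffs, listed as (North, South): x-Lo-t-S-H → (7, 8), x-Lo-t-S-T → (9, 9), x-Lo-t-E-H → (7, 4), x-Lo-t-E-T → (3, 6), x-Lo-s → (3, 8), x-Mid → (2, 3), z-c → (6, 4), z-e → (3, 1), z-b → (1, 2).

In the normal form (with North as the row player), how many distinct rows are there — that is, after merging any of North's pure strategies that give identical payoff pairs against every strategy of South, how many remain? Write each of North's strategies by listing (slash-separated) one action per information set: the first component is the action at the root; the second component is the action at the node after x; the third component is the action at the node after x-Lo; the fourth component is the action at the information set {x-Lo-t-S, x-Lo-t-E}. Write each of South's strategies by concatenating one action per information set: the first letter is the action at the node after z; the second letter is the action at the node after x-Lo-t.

5

North has 16 pure strategies: x/Lo/t/H, x/Lo/t/T, x/Lo/s/H, x/Lo/s/T, x/Mid/t/H, x/Mid/t/T, x/Mid/s/H, x/Mid/s/T, z/Lo/t/H, z/Lo/t/T, z/Lo/s/H, z/Lo/s/T, z/Mid/t/H, z/Mid/t/T, z/Mid/s/H, z/Mid/s/T. Columns: cS, cE, eS, eE, bS, bE.
{x/Lo/t/H} → row (7,8) (7,4) (7,8) (7,4) (7,8) (7,4)
{x/Lo/t/T} → row (9,9) (3,6) (9,9) (3,6) (9,9) (3,6)
{x/Lo/s/H, x/Lo/s/T} → row (3,8) (3,8) (3,8) (3,8) (3,8) (3,8)
{x/Mid/t/H, x/Mid/t/T, x/Mid/s/H, x/Mid/s/T} → row (2,3) (2,3) (2,3) (2,3) (2,3) (2,3)
{z/Lo/t/H, z/Lo/t/T, z/Lo/s/H, z/Lo/s/T, z/Mid/t/H, z/Mid/t/T, z/Mid/s/H, z/Mid/s/T} → row (6,4) (6,4) (3,1) (3,1) (1,2) (1,2)
That's 5 distinct rows out of 16 strategies.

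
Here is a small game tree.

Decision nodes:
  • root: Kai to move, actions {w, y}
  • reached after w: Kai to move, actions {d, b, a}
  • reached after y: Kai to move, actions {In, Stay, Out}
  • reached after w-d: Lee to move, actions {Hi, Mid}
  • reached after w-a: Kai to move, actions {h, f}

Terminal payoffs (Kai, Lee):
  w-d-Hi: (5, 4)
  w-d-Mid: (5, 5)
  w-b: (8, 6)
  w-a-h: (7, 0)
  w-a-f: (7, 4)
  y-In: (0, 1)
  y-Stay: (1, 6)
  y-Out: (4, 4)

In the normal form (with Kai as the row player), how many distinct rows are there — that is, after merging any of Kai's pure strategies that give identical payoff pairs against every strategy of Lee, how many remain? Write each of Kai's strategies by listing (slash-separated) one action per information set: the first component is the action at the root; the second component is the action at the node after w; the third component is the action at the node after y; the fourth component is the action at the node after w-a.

7

Kai has 36 pure strategies: w/d/In/h, w/d/In/f, w/d/Stay/h, w/d/Stay/f, w/d/Out/h, w/d/Out/f, w/b/In/h, w/b/In/f, w/b/Stay/h, w/b/Stay/f, w/b/Out/h, w/b/Out/f, w/a/In/h, w/a/In/f, w/a/Stay/h, w/a/Stay/f, w/a/Out/h, w/a/Out/f, y/d/In/h, y/d/In/f, y/d/Stay/h, y/d/Stay/f, y/d/Out/h, y/d/Out/f, y/b/In/h, y/b/In/f, y/b/Stay/h, y/b/Stay/f, y/b/Out/h, y/b/Out/f, y/a/In/h, y/a/In/f, y/a/Stay/h, y/a/Stay/f, y/a/Out/h, y/a/Out/f. Columns: Hi, Mid.
{w/d/In/h, w/d/In/f, w/d/Stay/h, w/d/Stay/f, w/d/Out/h, w/d/Out/f} → row (5,4) (5,5)
{w/b/In/h, w/b/In/f, w/b/Stay/h, w/b/Stay/f, w/b/Out/h, w/b/Out/f} → row (8,6) (8,6)
{w/a/In/h, w/a/Stay/h, w/a/Out/h} → row (7,0) (7,0)
{w/a/In/f, w/a/Stay/f, w/a/Out/f} → row (7,4) (7,4)
{y/d/In/h, y/d/In/f, y/b/In/h, y/b/In/f, y/a/In/h, y/a/In/f} → row (0,1) (0,1)
{y/d/Stay/h, y/d/Stay/f, y/b/Stay/h, y/b/Stay/f, y/a/Stay/h, y/a/Stay/f} → row (1,6) (1,6)
{y/d/Out/h, y/d/Out/f, y/b/Out/h, y/b/Out/f, y/a/Out/h, y/a/Out/f} → row (4,4) (4,4)
That's 7 distinct rows out of 36 strategies.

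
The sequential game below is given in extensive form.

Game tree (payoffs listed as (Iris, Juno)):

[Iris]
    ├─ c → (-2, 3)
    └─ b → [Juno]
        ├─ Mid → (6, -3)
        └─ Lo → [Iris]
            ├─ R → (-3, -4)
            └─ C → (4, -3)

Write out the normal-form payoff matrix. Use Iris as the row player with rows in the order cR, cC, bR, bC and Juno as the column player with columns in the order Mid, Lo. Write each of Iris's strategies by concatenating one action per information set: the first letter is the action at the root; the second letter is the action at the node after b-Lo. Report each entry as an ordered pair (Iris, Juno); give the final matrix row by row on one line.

cR: (-2,3) (-2,3) | cC: (-2,3) (-2,3) | bR: (6,-3) (-3,-4) | bC: (6,-3) (4,-3)

          Mid       Lo
  cR   (-2,3)   (-2,3)
  cC   (-2,3)   (-2,3)
  bR   (6,-3)  (-3,-4)
  bC   (6,-3)   (4,-3)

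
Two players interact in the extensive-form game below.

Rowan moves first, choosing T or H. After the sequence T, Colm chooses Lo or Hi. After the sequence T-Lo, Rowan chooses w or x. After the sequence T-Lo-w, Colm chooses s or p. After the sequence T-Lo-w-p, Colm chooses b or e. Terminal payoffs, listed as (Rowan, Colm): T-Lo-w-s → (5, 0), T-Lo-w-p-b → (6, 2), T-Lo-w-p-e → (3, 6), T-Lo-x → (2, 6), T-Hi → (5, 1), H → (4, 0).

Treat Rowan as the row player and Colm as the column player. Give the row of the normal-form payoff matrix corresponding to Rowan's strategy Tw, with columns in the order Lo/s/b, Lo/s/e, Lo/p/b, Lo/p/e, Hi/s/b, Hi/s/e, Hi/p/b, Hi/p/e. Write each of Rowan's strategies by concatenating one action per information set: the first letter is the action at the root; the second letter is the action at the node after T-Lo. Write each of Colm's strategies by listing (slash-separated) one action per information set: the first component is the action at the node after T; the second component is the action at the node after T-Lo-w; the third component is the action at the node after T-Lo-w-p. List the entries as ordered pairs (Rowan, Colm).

(5,0) (5,0) (6,2) (3,6) (5,1) (5,1) (5,1) (5,1)

vs Lo/s/b: Rowan plays T → Colm plays Lo at [T] → Rowan plays w at [T-Lo] → Colm plays s at [T-Lo-w] → (5, 0)
vs Lo/s/e: Rowan plays T → Colm plays Lo at [T] → Rowan plays w at [T-Lo] → Colm plays s at [T-Lo-w] → (5, 0)
vs Lo/p/b: Rowan plays T → Colm plays Lo at [T] → Rowan plays w at [T-Lo] → Colm plays p at [T-Lo-w] → Colm plays b at [T-Lo-w-p] → (6, 2)
vs Lo/p/e: Rowan plays T → Colm plays Lo at [T] → Rowan plays w at [T-Lo] → Colm plays p at [T-Lo-w] → Colm plays e at [T-Lo-w-p] → (3, 6)
vs Hi/s/b: Rowan plays T → Colm plays Hi at [T] → (5, 1)
vs Hi/s/e: Rowan plays T → Colm plays Hi at [T] → (5, 1)
vs Hi/p/b: Rowan plays T → Colm plays Hi at [T] → (5, 1)
vs Hi/p/e: Rowan plays T → Colm plays Hi at [T] → (5, 1)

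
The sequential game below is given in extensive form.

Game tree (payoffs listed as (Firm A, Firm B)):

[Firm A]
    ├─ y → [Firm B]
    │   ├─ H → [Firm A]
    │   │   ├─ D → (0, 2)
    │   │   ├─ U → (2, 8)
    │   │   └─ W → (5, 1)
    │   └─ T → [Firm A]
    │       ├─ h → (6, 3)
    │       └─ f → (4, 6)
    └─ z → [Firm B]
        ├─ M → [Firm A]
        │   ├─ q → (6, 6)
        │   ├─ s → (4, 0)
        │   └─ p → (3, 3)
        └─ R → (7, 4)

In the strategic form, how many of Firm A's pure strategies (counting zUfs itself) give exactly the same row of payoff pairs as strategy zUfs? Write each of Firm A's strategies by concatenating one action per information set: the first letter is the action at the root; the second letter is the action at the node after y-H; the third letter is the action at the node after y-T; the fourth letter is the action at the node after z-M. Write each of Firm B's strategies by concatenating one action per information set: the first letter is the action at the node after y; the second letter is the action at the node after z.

6

Row for zUfs (columns HM, HR, TM, TR): (4,0) (7,4) (4,0) (7,4).
Under zUfs, Firm A's choice at the node after y-H and at the node after y-T can never be reached regardless of what Firm B does, so varying those choices leaves every outcome unchanged.
Holding the reachable choices fixed and varying the unreachable ones freely already gives 3 × 2 = 6 equivalent strategies.
No other strategy reproduces this row, so those 6 are the full class: zDhs, zDfs, zUhs, zUfs, zWhs, zWfs.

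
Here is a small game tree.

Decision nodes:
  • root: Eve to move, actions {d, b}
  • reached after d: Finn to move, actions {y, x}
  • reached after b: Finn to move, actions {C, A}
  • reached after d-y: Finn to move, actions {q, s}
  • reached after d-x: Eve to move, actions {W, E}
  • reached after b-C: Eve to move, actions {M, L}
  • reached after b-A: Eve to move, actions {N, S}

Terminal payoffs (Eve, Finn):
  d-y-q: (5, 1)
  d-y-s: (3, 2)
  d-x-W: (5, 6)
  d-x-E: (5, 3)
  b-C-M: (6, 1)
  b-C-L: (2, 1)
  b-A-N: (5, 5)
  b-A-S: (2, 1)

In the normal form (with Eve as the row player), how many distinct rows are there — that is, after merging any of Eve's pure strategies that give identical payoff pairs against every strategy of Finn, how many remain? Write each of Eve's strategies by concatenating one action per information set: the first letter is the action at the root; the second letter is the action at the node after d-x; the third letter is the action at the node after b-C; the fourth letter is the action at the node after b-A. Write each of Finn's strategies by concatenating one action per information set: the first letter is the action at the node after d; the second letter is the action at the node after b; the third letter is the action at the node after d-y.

6

Eve has 16 pure strategies: dWMN, dWMS, dWLN, dWLS, dEMN, dEMS, dELN, dELS, bWMN, bWMS, bWLN, bWLS, bEMN, bEMS, bELN, bELS. Columns: yCq, yCs, yAq, yAs, xCq, xCs, xAq, xAs.
{dWMN, dWMS, dWLN, dWLS} → row (5,1) (3,2) (5,1) (3,2) (5,6) (5,6) (5,6) (5,6)
{dEMN, dEMS, dELN, dELS} → row (5,1) (3,2) (5,1) (3,2) (5,3) (5,3) (5,3) (5,3)
{bWMN, bEMN} → row (6,1) (6,1) (5,5) (5,5) (6,1) (6,1) (5,5) (5,5)
{bWMS, bEMS} → row (6,1) (6,1) (2,1) (2,1) (6,1) (6,1) (2,1) (2,1)
{bWLN, bELN} → row (2,1) (2,1) (5,5) (5,5) (2,1) (2,1) (5,5) (5,5)
{bWLS, bELS} → row (2,1) (2,1) (2,1) (2,1) (2,1) (2,1) (2,1) (2,1)
That's 6 distinct rows out of 16 strategies.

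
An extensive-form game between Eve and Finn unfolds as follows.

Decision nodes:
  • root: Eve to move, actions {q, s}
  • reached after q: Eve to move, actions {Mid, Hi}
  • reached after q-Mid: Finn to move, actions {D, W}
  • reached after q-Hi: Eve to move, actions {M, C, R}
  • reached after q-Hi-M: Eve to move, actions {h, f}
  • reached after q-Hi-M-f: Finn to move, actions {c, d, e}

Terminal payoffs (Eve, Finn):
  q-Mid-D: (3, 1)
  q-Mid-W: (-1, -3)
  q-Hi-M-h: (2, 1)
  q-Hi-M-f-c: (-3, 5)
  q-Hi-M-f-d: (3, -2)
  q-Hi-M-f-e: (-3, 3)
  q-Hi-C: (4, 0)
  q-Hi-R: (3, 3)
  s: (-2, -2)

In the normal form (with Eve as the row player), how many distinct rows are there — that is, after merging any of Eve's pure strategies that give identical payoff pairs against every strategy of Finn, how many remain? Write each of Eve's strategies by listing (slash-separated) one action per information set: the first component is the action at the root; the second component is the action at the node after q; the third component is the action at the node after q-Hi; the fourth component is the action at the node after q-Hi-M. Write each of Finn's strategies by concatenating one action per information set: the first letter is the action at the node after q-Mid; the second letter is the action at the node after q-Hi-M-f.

Eve has 24 pure strategies: q/Mid/M/h, q/Mid/M/f, q/Mid/C/h, q/Mid/C/f, q/Mid/R/h, q/Mid/R/f, q/Hi/M/h, q/Hi/M/f, q/Hi/C/h, q/Hi/C/f, q/Hi/R/h, q/Hi/R/f, s/Mid/M/h, s/Mid/M/f, s/Mid/C/h, s/Mid/C/f, s/Mid/R/h, s/Mid/R/f, s/Hi/M/h, s/Hi/M/f, s/Hi/C/h, s/Hi/C/f, s/Hi/R/h, s/Hi/R/f. Columns: Dc, Dd, De, Wc, Wd, We.
{q/Mid/M/h, q/Mid/M/f, q/Mid/C/h, q/Mid/C/f, q/Mid/R/h, q/Mid/R/f} → row (3,1) (3,1) (3,1) (-1,-3) (-1,-3) (-1,-3)
{q/Hi/M/h} → row (2,1) (2,1) (2,1) (2,1) (2,1) (2,1)
{q/Hi/M/f} → row (-3,5) (3,-2) (-3,3) (-3,5) (3,-2) (-3,3)
{q/Hi/C/h, q/Hi/C/f} → row (4,0) (4,0) (4,0) (4,0) (4,0) (4,0)
{q/Hi/R/h, q/Hi/R/f} → row (3,3) (3,3) (3,3) (3,3) (3,3) (3,3)
{s/Mid/M/h, s/Mid/M/f, s/Mid/C/h, s/Mid/C/f, s/Mid/R/h, s/Mid/R/f, s/Hi/M/h, s/Hi/M/f, s/Hi/C/h, s/Hi/C/f, s/Hi/R/h, s/Hi/R/f} → row (-2,-2) (-2,-2) (-2,-2) (-2,-2) (-2,-2) (-2,-2)
That's 6 distinct rows out of 24 strategies.

6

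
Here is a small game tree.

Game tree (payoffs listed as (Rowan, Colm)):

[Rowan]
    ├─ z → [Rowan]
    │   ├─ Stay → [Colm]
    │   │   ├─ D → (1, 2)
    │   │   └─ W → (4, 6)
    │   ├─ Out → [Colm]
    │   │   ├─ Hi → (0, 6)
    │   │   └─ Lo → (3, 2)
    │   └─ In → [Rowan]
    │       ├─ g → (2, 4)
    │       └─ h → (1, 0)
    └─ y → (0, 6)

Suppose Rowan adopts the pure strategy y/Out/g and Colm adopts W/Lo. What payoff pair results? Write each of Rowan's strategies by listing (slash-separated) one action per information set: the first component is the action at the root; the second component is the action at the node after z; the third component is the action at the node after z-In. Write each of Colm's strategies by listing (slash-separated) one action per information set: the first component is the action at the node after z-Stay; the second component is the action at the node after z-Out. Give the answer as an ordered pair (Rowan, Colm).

Trace the play path from the root:
  Rowan plays y
→ terminal payoff (0, 6).
(Rowan's choice at the node after z is never reached on this path, so it doesn't affect the outcome.)

(0, 6)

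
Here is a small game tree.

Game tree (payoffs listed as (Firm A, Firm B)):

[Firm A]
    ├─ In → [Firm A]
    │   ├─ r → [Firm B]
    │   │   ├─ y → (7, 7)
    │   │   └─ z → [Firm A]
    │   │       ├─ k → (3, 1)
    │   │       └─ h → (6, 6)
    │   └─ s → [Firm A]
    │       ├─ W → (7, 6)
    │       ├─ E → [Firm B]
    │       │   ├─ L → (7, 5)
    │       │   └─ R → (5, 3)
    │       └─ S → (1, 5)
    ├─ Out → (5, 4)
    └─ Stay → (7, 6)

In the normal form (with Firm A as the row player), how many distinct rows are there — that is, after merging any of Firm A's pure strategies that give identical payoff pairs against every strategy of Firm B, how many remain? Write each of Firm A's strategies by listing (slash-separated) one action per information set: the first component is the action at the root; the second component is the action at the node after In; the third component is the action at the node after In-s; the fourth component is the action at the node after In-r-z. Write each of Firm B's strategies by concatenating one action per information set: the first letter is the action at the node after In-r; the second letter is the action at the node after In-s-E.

Firm A has 36 pure strategies: In/r/W/k, In/r/W/h, In/r/E/k, In/r/E/h, In/r/S/k, In/r/S/h, In/s/W/k, In/s/W/h, In/s/E/k, In/s/E/h, In/s/S/k, In/s/S/h, Out/r/W/k, Out/r/W/h, Out/r/E/k, Out/r/E/h, Out/r/S/k, Out/r/S/h, Out/s/W/k, Out/s/W/h, Out/s/E/k, Out/s/E/h, Out/s/S/k, Out/s/S/h, Stay/r/W/k, Stay/r/W/h, Stay/r/E/k, Stay/r/E/h, Stay/r/S/k, Stay/r/S/h, Stay/s/W/k, Stay/s/W/h, Stay/s/E/k, Stay/s/E/h, Stay/s/S/k, Stay/s/S/h. Columns: yL, yR, zL, zR.
{In/r/W/k, In/r/E/k, In/r/S/k} → row (7,7) (7,7) (3,1) (3,1)
{In/r/W/h, In/r/E/h, In/r/S/h} → row (7,7) (7,7) (6,6) (6,6)
{In/s/W/k, In/s/W/h, Stay/r/W/k, Stay/r/W/h, Stay/r/E/k, Stay/r/E/h, Stay/r/S/k, Stay/r/S/h, Stay/s/W/k, Stay/s/W/h, Stay/s/E/k, Stay/s/E/h, Stay/s/S/k, Stay/s/S/h} → row (7,6) (7,6) (7,6) (7,6)
{In/s/E/k, In/s/E/h} → row (7,5) (5,3) (7,5) (5,3)
{In/s/S/k, In/s/S/h} → row (1,5) (1,5) (1,5) (1,5)
{Out/r/W/k, Out/r/W/h, Out/r/E/k, Out/r/E/h, Out/r/S/k, Out/r/S/h, Out/s/W/k, Out/s/W/h, Out/s/E/k, Out/s/E/h, Out/s/S/k, Out/s/S/h} → row (5,4) (5,4) (5,4) (5,4)
That's 6 distinct rows out of 36 strategies.

6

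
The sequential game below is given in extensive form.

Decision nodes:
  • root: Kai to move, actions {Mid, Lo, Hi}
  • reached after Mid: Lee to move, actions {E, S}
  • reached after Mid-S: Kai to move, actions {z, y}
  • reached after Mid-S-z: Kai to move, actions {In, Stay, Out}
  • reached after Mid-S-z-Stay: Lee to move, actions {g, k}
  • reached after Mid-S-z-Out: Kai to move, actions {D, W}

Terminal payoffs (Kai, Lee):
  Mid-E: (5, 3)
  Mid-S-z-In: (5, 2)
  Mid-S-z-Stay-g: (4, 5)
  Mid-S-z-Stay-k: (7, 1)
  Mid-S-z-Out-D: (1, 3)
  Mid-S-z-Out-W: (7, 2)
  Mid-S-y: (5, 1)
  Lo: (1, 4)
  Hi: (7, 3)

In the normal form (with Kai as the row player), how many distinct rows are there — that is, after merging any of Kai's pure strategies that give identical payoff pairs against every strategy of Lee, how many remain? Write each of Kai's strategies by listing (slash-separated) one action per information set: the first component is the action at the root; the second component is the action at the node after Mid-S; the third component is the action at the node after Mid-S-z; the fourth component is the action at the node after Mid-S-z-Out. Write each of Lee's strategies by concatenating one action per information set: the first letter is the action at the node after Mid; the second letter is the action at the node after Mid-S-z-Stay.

Kai has 36 pure strategies: Mid/z/In/D, Mid/z/In/W, Mid/z/Stay/D, Mid/z/Stay/W, Mid/z/Out/D, Mid/z/Out/W, Mid/y/In/D, Mid/y/In/W, Mid/y/Stay/D, Mid/y/Stay/W, Mid/y/Out/D, Mid/y/Out/W, Lo/z/In/D, Lo/z/In/W, Lo/z/Stay/D, Lo/z/Stay/W, Lo/z/Out/D, Lo/z/Out/W, Lo/y/In/D, Lo/y/In/W, Lo/y/Stay/D, Lo/y/Stay/W, Lo/y/Out/D, Lo/y/Out/W, Hi/z/In/D, Hi/z/In/W, Hi/z/Stay/D, Hi/z/Stay/W, Hi/z/Out/D, Hi/z/Out/W, Hi/y/In/D, Hi/y/In/W, Hi/y/Stay/D, Hi/y/Stay/W, Hi/y/Out/D, Hi/y/Out/W. Columns: Eg, Ek, Sg, Sk.
{Mid/z/In/D, Mid/z/In/W} → row (5,3) (5,3) (5,2) (5,2)
{Mid/z/Stay/D, Mid/z/Stay/W} → row (5,3) (5,3) (4,5) (7,1)
{Mid/z/Out/D} → row (5,3) (5,3) (1,3) (1,3)
{Mid/z/Out/W} → row (5,3) (5,3) (7,2) (7,2)
{Mid/y/In/D, Mid/y/In/W, Mid/y/Stay/D, Mid/y/Stay/W, Mid/y/Out/D, Mid/y/Out/W} → row (5,3) (5,3) (5,1) (5,1)
{Lo/z/In/D, Lo/z/In/W, Lo/z/Stay/D, Lo/z/Stay/W, Lo/z/Out/D, Lo/z/Out/W, Lo/y/In/D, Lo/y/In/W, Lo/y/Stay/D, Lo/y/Stay/W, Lo/y/Out/D, Lo/y/Out/W} → row (1,4) (1,4) (1,4) (1,4)
{Hi/z/In/D, Hi/z/In/W, Hi/z/Stay/D, Hi/z/Stay/W, Hi/z/Out/D, Hi/z/Out/W, Hi/y/In/D, Hi/y/In/W, Hi/y/Stay/D, Hi/y/Stay/W, Hi/y/Out/D, Hi/y/Out/W} → row (7,3) (7,3) (7,3) (7,3)
That's 7 distinct rows out of 36 strategies.

7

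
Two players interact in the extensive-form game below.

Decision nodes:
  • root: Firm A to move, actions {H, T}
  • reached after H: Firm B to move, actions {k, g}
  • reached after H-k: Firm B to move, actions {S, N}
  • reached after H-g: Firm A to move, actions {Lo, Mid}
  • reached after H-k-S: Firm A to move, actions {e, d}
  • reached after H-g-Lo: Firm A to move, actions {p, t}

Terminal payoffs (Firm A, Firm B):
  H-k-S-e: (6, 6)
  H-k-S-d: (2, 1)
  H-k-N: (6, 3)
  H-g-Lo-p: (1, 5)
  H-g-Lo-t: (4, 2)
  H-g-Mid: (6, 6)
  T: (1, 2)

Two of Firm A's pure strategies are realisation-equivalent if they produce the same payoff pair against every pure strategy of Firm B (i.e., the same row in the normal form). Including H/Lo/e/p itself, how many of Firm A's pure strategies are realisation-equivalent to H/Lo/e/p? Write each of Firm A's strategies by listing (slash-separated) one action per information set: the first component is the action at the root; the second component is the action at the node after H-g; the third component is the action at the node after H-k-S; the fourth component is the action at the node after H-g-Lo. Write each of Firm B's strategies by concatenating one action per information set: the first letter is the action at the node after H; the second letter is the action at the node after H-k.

1

Row for H/Lo/e/p (columns kS, kN, gS, gN): (6,6) (6,3) (1,5) (1,5).
Every one of Firm A's information sets is on the play path for some reply by Firm B when Firm A follows H/Lo/e/p.
Changing the action at any of them therefore changes at least one column, so only H/Lo/e/p itself gives this row.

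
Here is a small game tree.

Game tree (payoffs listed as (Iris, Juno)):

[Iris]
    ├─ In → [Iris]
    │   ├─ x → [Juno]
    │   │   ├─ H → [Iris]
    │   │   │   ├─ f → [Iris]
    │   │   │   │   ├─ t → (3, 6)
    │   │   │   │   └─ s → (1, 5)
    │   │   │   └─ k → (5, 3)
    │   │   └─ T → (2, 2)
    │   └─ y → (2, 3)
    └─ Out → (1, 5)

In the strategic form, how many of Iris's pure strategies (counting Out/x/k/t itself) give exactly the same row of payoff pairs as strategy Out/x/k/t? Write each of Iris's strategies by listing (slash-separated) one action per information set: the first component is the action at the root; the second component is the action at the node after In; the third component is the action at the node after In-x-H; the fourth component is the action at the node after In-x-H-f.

Row for Out/x/k/t (columns H, T): (1,5) (1,5).
Under Out/x/k/t, Iris's choice at the node after In and at the node after In-x-H and at the node after In-x-H-f can never be reached regardless of what Juno does, so varying those choices leaves every outcome unchanged.
Holding the reachable choices fixed and varying the unreachable ones freely already gives 2 × 2 × 2 = 8 equivalent strategies.
No other strategy reproduces this row, so those 8 are the full class: Out/x/f/t, Out/x/f/s, Out/x/k/t, Out/x/k/s, Out/y/f/t, Out/y/f/s, Out/y/k/t, Out/y/k/s.

8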